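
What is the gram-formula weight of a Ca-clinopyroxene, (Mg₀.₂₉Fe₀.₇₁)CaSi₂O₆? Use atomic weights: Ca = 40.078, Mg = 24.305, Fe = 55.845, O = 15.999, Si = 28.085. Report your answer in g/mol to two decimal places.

M = 0.29(24.305) + 0.71(55.845) + 1(40.078) + 2(28.085) + 6(15.999)

238.94 g/mol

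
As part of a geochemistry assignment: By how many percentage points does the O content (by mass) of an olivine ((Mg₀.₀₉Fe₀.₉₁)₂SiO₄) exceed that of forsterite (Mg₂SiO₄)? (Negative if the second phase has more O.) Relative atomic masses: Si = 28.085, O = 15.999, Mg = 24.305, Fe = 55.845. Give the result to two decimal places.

M((Mg₀.₀₉Fe₀.₉₁)₂SiO₄) = 198.094 g/mol, so wt% O = 63.996/198.094 × 100 = 32.31%.
M(Mg₂SiO₄) = 140.691 g/mol, so wt% O = 63.996/140.691 × 100 = 45.49%.
32.31 − 45.49 = -13.18 pp.

-13.18 percentage points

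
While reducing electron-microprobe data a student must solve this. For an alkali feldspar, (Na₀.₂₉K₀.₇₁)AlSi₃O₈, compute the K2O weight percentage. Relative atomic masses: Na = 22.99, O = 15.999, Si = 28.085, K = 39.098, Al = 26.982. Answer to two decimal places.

12.22 wt%

Formula mass = 273.656 g/mol.
0.71 K → 0.3550 mol K2O per formula unit; M(K2O) = 94.195, so K2O mass = 33.439 g.
33.439/273.656 × 100 = 12.22 wt%.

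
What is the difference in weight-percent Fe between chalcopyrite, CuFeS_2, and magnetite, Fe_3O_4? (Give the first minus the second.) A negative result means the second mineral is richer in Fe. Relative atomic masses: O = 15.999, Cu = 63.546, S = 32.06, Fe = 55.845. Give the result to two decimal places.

Fe in CuFeS_2: molar mass 183.511 g/mol; 1×55.845 = 55.845 g → 30.43 wt%.
Fe in Fe_3O_4: molar mass 231.531 g/mol; 3×55.845 = 167.535 g → 72.36 wt%.
Difference = 30.43 − 72.36 = -41.93 percentage points.

-41.93 percentage points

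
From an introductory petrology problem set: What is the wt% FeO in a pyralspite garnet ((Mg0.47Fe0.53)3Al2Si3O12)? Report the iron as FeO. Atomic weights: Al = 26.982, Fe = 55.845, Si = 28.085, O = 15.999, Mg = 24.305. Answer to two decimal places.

M((Mg0.47Fe0.53)3Al2Si3O12) = 453.271 g/mol; M(FeO) = 71.844 g/mol.
Moles FeO per formula unit = 1.59 Fe ÷ 1 = 1.5900.
FeO fraction = (1.5900 × 71.844) / 453.271 = 114.232/453.271 = 0.2520.

25.20 wt%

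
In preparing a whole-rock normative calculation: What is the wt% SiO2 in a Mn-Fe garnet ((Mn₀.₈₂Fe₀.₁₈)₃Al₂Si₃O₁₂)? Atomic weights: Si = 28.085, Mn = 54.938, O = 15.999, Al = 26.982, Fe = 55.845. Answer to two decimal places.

36.38 wt%

M((Mn₀.₈₂Fe₀.₁₈)₃Al₂Si₃O₁₂) = 495.511 g/mol; M(SiO2) = 60.083 g/mol.
Moles SiO2 per formula unit = 3 Si ÷ 1 = 3.0000.
SiO2 fraction = (3.0000 × 60.083) / 495.511 = 180.249/495.511 = 0.3638.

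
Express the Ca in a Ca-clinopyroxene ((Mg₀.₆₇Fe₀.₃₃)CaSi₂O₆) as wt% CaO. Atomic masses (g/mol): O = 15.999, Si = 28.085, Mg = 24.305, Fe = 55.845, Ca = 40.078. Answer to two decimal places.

24.71 wt%

Formula mass = 226.955 g/mol.
1 Ca → 1.0000 mol CaO per formula unit; M(CaO) = 56.077, so CaO mass = 56.077 g.
56.077/226.955 × 100 = 24.71 wt%.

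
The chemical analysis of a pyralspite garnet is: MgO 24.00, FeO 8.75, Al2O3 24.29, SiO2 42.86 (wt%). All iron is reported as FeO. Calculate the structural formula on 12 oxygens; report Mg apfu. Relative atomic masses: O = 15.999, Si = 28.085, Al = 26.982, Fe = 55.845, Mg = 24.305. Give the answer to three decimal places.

2.500 Mg apfu

MgO: 24.00/40.304 = 0.59547 mol → 0.59547 mol Mg, 0.59547 mol O.
FeO: 8.75/71.844 = 0.12179 mol → 0.12179 mol Fe, 0.12179 mol O.
Al2O3: 24.29/101.961 = 0.23823 mol → 0.47646 mol Al, 0.71469 mol O.
SiO2: 42.86/60.083 = 0.71335 mol → 0.71335 mol Si, 1.42670 mol O.
Total oxygen = 2.85865 mol. Normalization factor = 12/2.85865 = 4.19779.
Mg per 12 O = 0.59547 × 4.19779 = 2.500.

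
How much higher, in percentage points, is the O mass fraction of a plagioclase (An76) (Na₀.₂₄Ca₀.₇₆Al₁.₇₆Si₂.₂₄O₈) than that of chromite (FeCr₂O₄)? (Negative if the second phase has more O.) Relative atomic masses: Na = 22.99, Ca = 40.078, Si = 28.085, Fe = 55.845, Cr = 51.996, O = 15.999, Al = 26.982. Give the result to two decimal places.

M(Na₀.₂₄Ca₀.₇₆Al₁.₇₆Si₂.₂₄O₈) = 274.368 g/mol, so wt% O = 127.992/274.368 × 100 = 46.65%.
M(FeCr₂O₄) = 223.833 g/mol, so wt% O = 63.996/223.833 × 100 = 28.59%.
46.65 − 28.59 = 18.06 pp.

18.06 percentage points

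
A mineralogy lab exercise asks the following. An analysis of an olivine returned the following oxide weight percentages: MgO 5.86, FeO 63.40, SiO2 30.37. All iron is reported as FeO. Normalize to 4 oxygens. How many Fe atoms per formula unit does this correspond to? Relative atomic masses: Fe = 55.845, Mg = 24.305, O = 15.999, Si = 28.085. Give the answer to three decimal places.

5.86 wt% MgO ÷ 40.304 g/mol = 0.14539 mol, giving 0.14539 Mg and 0.14539 O.
63.40 wt% FeO ÷ 71.844 g/mol = 0.88247 mol, giving 0.88247 Fe and 0.88247 O.
30.37 wt% SiO2 ÷ 60.083 g/mol = 0.50547 mol, giving 0.50547 Si and 1.01094 O.
Oxygen sums to 2.03880; scaling by 4/2.03880 = 1.96194 puts the formula on 4 O.
Fe: 0.88247 × 1.96194 = 1.731 atoms per formula unit.

1.731 Fe apfu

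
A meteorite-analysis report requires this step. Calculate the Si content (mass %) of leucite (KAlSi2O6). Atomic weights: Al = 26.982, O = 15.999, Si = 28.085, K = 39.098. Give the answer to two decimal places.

25.74 mass %

Molar mass of KAlSi2O6: 1·39.098 + 1·26.982 + 2·28.085 + 6·15.999 = 218.244 g/mol.
Mass of Si per formula unit: 2 × 28.085 = 56.170 g.
Weight fraction Si = 56.170 / 218.244 = 0.2574.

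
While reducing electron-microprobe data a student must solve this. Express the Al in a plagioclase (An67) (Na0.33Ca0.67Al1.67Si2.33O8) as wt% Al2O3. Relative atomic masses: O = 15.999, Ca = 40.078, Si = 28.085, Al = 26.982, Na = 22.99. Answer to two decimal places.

31.19 wt%

Molar mass of Na0.33Ca0.67Al1.67Si2.33O8 = 0.33×22.99 + 0.67×40.078 + 1.67×26.982 + 2.33×28.085 + 8×15.999 = 272.929 g/mol.
Each formula unit contains 1.67 Al, equivalent to 1.67/2 = 0.8350 mol Al2O3.
M(Al2O3) = 2×26.982 + 3×15.999 = 101.961 g/mol.
Mass of Al2O3 per formula unit = 0.8350 × 101.961 = 85.137 g.
Al2O3 wt% = 85.137 / 272.929 × 100 = 31.19%.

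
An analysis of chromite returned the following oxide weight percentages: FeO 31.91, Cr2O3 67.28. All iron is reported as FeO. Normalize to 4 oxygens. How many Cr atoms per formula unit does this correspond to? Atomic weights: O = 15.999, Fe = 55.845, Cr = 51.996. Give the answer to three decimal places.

FeO: 31.91/71.844 = 0.44416 mol → 0.44416 mol Fe, 0.44416 mol O.
Cr2O3: 67.28/151.989 = 0.44266 mol → 0.88532 mol Cr, 1.32798 mol O.
Total oxygen = 1.77214 mol. Normalization factor = 4/1.77214 = 2.25716.
Cr per 4 O = 0.88532 × 2.25716 = 1.998.

1.998 Cr apfu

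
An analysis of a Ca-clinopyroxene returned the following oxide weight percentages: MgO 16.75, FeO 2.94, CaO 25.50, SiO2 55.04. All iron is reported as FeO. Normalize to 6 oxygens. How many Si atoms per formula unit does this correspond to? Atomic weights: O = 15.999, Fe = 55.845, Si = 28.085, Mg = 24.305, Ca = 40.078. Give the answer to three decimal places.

2.004 Si apfu

MgO (M=40.304): mol = 0.41559; Mg = 0.41559, O = 0.41559.
FeO (M=71.844): mol = 0.04092; Fe = 0.04092, O = 0.04092.
CaO (M=56.077): mol = 0.45473; Ca = 0.45473, O = 0.45473.
SiO2 (M=60.083): mol = 0.91607; Si = 0.91607, O = 1.83214.
ΣO = 2.74338; factor = 6/ΣO = 2.18708.
Si apfu = 0.91607 × 2.18708 = 2.004.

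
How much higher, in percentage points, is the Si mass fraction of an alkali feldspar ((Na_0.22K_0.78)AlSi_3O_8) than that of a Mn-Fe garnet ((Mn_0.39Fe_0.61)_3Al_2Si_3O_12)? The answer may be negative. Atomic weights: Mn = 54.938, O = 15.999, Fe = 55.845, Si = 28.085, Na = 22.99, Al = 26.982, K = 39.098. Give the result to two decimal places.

13.70 percentage points

First mineral: 84.255 g Si in 274.783 g formula = 30.66 wt% Si.
Second mineral: 84.255 g Si in 496.681 g formula = 16.96 wt% Si.
30.66% − 16.96% gives a difference of 13.70 percentage points.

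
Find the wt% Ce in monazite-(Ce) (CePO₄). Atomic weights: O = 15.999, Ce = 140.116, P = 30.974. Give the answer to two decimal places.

59.60 weight percent

Formula mass = 1×140.116 + 1×30.974 + 4×15.999 = 235.086 g/mol, of which 140.116 g is Ce.
So Ce makes up 140.116/235.086 = 0.5960 of the mass, i.e. 59.60%.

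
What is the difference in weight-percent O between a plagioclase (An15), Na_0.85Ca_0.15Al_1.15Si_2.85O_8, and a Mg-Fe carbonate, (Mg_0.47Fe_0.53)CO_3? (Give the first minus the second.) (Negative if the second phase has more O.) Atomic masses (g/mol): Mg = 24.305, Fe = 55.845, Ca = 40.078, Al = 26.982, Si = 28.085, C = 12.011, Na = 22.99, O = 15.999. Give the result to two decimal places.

First mineral: 127.992 g O in 264.617 g formula = 48.37 wt% O.
Second mineral: 47.997 g O in 101.029 g formula = 47.51 wt% O.
48.37% − 47.51% gives a difference of 0.86 percentage points.

0.86 percentage points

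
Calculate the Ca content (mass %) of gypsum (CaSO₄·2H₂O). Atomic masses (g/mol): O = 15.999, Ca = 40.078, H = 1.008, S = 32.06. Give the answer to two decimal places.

23.28 mass %

M(CaSO₄·2H₂O) = 172.164 g/mol.
Ca contributes 1 × 40.078 = 40.078 g per mole.
40.078/172.164 = 0.2328 → 23.28%.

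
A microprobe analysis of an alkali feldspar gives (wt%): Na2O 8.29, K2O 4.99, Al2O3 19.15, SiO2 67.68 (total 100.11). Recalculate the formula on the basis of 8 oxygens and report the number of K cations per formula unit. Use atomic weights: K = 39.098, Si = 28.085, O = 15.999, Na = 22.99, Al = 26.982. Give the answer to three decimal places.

0.282 K apfu

8.29 wt% Na2O ÷ 61.979 g/mol = 0.13375 mol, giving 0.26750 Na and 0.13375 O.
4.99 wt% K2O ÷ 94.195 g/mol = 0.05298 mol, giving 0.10596 K and 0.05298 O.
19.15 wt% Al2O3 ÷ 101.961 g/mol = 0.18782 mol, giving 0.37564 Al and 0.56346 O.
67.68 wt% SiO2 ÷ 60.083 g/mol = 1.12644 mol, giving 1.12644 Si and 2.25288 O.
Oxygen sums to 3.00307; scaling by 8/3.00307 = 2.66394 puts the formula on 8 O.
K: 0.10596 × 2.66394 = 0.282 atoms per formula unit.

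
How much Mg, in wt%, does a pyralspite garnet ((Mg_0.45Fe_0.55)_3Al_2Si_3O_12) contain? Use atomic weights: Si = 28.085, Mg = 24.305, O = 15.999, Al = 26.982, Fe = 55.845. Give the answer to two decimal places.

Molar mass of (Mg_0.45Fe_0.55)_3Al_2Si_3O_12: 1.35·24.305 + 1.65·55.845 + 2·26.982 + 3·28.085 + 12·15.999 = 455.163 g/mol.
Mass of Mg per formula unit: 1.35 × 24.305 = 32.812 g.
Weight fraction Mg = 32.812 / 455.163 = 0.0721.

7.21 wt%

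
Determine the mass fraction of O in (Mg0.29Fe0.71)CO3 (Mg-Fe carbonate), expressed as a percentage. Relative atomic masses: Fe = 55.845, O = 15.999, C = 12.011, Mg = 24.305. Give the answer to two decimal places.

M((Mg0.29Fe0.71)CO3) = 106.706 g/mol.
O contributes 3 × 15.999 = 47.997 g per mole.
47.997/106.706 = 0.4498 → 44.98%.

44.98 weight percent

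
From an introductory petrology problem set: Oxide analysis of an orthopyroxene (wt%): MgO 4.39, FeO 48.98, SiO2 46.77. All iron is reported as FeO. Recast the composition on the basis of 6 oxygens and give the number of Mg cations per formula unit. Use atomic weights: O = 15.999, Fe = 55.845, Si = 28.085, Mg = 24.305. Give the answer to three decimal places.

MgO: 4.39/40.304 = 0.10892 mol → 0.10892 mol Mg, 0.10892 mol O.
FeO: 48.98/71.844 = 0.68175 mol → 0.68175 mol Fe, 0.68175 mol O.
SiO2: 46.77/60.083 = 0.77842 mol → 0.77842 mol Si, 1.55684 mol O.
Total oxygen = 2.34751 mol. Normalization factor = 6/2.34751 = 2.55590.
Mg per 6 O = 0.10892 × 2.55590 = 0.278.

0.278 Mg apfu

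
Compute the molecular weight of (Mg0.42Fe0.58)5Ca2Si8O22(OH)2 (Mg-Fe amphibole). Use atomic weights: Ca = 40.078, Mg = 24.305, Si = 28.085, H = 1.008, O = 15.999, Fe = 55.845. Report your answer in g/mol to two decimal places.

M = 2.10(24.305) + 2.90(55.845) + 2(40.078) + 8(28.085) + 24(15.999) + 2(1.008)

903.82 g/mol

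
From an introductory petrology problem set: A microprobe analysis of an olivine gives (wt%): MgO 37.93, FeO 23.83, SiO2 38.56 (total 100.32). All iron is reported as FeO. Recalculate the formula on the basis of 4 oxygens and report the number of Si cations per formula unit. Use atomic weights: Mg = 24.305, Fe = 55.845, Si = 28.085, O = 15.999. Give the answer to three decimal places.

37.93 wt% MgO ÷ 40.304 g/mol = 0.94110 mol, giving 0.94110 Mg and 0.94110 O.
23.83 wt% FeO ÷ 71.844 g/mol = 0.33169 mol, giving 0.33169 Fe and 0.33169 O.
38.56 wt% SiO2 ÷ 60.083 g/mol = 0.64178 mol, giving 0.64178 Si and 1.28356 O.
Oxygen sums to 2.55635; scaling by 4/2.55635 = 1.56473 puts the formula on 4 O.
Si: 0.64178 × 1.56473 = 1.004 atoms per formula unit.

1.004 Si apfu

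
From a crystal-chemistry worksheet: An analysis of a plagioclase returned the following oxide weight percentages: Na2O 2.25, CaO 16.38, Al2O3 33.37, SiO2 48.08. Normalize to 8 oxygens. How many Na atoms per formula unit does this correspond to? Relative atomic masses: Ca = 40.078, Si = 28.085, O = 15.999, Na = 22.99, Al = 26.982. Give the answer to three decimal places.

0.200 Na apfu

2.25 wt% Na2O ÷ 61.979 g/mol = 0.03630 mol, giving 0.07260 Na and 0.03630 O.
16.38 wt% CaO ÷ 56.077 g/mol = 0.29210 mol, giving 0.29210 Ca and 0.29210 O.
33.37 wt% Al2O3 ÷ 101.961 g/mol = 0.32728 mol, giving 0.65456 Al and 0.98184 O.
48.08 wt% SiO2 ÷ 60.083 g/mol = 0.80023 mol, giving 0.80023 Si and 1.60046 O.
Oxygen sums to 2.91070; scaling by 8/2.91070 = 2.74848 puts the formula on 8 O.
Na: 0.07260 × 2.74848 = 0.200 atoms per formula unit.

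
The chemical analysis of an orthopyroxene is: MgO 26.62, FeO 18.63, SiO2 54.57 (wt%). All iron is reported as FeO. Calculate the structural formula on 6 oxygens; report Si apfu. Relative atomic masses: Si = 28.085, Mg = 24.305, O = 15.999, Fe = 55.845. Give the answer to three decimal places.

1.992 Si apfu

26.62 wt% MgO ÷ 40.304 g/mol = 0.66048 mol, giving 0.66048 Mg and 0.66048 O.
18.63 wt% FeO ÷ 71.844 g/mol = 0.25931 mol, giving 0.25931 Fe and 0.25931 O.
54.57 wt% SiO2 ÷ 60.083 g/mol = 0.90824 mol, giving 0.90824 Si and 1.81648 O.
Oxygen sums to 2.73627; scaling by 6/2.73627 = 2.19277 puts the formula on 6 O.
Si: 0.90824 × 2.19277 = 1.992 atoms per formula unit.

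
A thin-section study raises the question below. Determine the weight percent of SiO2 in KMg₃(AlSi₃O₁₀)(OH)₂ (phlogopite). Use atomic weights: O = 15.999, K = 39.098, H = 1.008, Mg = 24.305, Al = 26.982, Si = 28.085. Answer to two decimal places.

43.20 wt%

M(KMg₃(AlSi₃O₁₀)(OH)₂) = 417.254 g/mol; M(SiO2) = 60.083 g/mol.
Moles SiO2 per formula unit = 3 Si ÷ 1 = 3.0000.
SiO2 fraction = (3.0000 × 60.083) / 417.254 = 180.249/417.254 = 0.4320.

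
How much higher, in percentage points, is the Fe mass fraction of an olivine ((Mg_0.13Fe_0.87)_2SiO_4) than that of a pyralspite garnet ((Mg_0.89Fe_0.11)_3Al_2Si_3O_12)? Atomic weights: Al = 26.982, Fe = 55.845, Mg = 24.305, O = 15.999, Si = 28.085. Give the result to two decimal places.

M((Mg_0.13Fe_0.87)_2SiO_4) = 195.571 g/mol, so wt% Fe = 97.170/195.571 × 100 = 49.69%.
M((Mg_0.89Fe_0.11)_3Al_2Si_3O_12) = 413.530 g/mol, so wt% Fe = 18.429/413.530 × 100 = 4.46%.
49.69 − 4.46 = 45.23 pp.

45.23 percentage points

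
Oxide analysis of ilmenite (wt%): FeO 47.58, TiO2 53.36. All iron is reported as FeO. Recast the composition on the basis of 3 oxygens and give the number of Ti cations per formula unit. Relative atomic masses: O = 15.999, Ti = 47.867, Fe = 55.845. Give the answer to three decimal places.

47.58 wt% FeO ÷ 71.844 g/mol = 0.66227 mol, giving 0.66227 Fe and 0.66227 O.
53.36 wt% TiO2 ÷ 79.865 g/mol = 0.66813 mol, giving 0.66813 Ti and 1.33626 O.
Oxygen sums to 1.99853; scaling by 3/1.99853 = 1.50110 puts the formula on 3 O.
Ti: 0.66813 × 1.50110 = 1.003 atoms per formula unit.

1.003 Ti apfu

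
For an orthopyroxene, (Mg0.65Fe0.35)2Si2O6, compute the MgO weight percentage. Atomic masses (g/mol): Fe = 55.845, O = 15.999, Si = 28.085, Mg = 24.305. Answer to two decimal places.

23.51 wt%

Molar mass of (Mg0.65Fe0.35)2Si2O6 = 1.30*24.305 + 0.70*55.845 + 2*28.085 + 6*15.999 = 222.852 g/mol.
Each formula unit contains 1.30 Mg, equivalent to 1.30/1 = 1.3000 mol MgO.
M(MgO) = 1×24.305 + 1×15.999 = 40.304 g/mol.
Mass of MgO per formula unit = 1.3000 × 40.304 = 52.395 g.
MgO wt% = 52.395 / 222.852 × 100 = 23.51%.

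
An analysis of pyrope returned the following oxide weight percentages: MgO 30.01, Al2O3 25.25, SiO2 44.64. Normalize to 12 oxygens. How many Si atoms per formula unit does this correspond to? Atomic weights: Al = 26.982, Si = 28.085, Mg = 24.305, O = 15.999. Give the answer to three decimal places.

2.998 Si apfu

MgO: 30.01/40.304 = 0.74459 mol → 0.74459 mol Mg, 0.74459 mol O.
Al2O3: 25.25/101.961 = 0.24764 mol → 0.49528 mol Al, 0.74292 mol O.
SiO2: 44.64/60.083 = 0.74297 mol → 0.74297 mol Si, 1.48594 mol O.
Total oxygen = 2.97345 mol. Normalization factor = 12/2.97345 = 4.03572.
Si per 12 O = 0.74297 × 4.03572 = 2.998.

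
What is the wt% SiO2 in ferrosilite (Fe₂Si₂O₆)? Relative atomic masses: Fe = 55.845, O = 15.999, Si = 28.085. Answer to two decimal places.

M(Fe₂Si₂O₆) = 263.854 g/mol; M(SiO2) = 60.083 g/mol.
Moles SiO2 per formula unit = 2 Si ÷ 1 = 2.0000.
SiO2 fraction = (2.0000 × 60.083) / 263.854 = 120.166/263.854 = 0.4554.

45.54 wt%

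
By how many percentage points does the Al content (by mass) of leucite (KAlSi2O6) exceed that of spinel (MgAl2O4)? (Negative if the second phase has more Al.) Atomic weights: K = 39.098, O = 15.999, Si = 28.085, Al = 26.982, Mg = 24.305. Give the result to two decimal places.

First mineral: 26.982 g Al in 218.244 g formula = 12.36 wt% Al.
Second mineral: 53.964 g Al in 142.265 g formula = 37.93 wt% Al.
12.36% − 37.93% gives a difference of -25.57 percentage points.

-25.57 percentage points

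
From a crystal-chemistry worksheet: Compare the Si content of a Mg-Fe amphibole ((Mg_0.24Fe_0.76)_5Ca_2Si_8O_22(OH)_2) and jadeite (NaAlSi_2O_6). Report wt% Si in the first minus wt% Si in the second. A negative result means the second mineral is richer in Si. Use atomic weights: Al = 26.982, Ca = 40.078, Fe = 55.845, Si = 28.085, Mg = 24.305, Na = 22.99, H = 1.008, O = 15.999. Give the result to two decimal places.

-3.69 percentage points

Si in (Mg_0.24Fe_0.76)_5Ca_2Si_8O_22(OH)_2: molar mass 932.205 g/mol; 8×28.085 = 224.680 g → 24.10 wt%.
Si in NaAlSi_2O_6: molar mass 202.136 g/mol; 2×28.085 = 56.170 g → 27.79 wt%.
Difference = 24.10 − 27.79 = -3.69 percentage points.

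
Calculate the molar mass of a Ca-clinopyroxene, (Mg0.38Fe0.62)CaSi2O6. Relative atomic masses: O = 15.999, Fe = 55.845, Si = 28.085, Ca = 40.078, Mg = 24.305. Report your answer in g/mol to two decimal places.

M = 0.38·24.305 + 0.62·55.845 + 1·40.078 + 2·28.085 + 6·15.999

236.10 g/mol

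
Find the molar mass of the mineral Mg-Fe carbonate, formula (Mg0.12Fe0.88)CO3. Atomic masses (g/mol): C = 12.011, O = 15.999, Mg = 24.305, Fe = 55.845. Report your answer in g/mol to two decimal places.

112.07 g/mol

Mg: 0.12 × 24.305 = 2.9166
Fe: 0.88 × 55.845 = 49.1436
C: 1 × 12.011 = 12.0110
O: 3 × 15.999 = 47.9970
Summing the contributions gives the formula mass.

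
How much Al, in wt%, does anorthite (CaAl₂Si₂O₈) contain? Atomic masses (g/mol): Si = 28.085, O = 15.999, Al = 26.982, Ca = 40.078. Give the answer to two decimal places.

19.40 wt%

M(CaAl₂Si₂O₈) = 278.204 g/mol.
Al contributes 2 × 26.982 = 53.964 g per mole.
53.964/278.204 = 0.1940 → 19.40%.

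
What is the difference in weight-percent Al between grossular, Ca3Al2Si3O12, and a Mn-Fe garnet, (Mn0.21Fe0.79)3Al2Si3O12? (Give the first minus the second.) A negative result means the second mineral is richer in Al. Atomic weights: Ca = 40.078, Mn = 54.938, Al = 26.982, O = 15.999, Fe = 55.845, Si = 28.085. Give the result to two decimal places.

First mineral: 53.964 g Al in 450.441 g formula = 11.98 wt% Al.
Second mineral: 53.964 g Al in 497.171 g formula = 10.85 wt% Al.
11.98% − 10.85% gives a difference of 1.13 percentage points.

1.13 percentage points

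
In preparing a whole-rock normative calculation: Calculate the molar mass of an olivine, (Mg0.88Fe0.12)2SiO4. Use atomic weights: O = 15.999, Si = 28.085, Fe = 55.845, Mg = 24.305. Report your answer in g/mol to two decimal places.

The formula mass is the sum 1.76×24.305 + 0.24×55.845 + 1×28.085 + 4×15.999.

148.26 g/mol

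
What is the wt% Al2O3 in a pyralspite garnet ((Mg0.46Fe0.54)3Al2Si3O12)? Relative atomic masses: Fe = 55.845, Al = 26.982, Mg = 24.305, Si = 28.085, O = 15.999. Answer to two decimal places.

Formula mass = 454.217 g/mol.
2 Al → 1.0000 mol Al2O3 per formula unit; M(Al2O3) = 101.961, so Al2O3 mass = 101.961 g.
101.961/454.217 × 100 = 22.45 wt%.

22.45 wt%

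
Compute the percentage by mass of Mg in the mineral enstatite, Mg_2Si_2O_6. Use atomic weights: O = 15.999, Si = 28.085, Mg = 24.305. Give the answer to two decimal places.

24.21 mass %

Formula mass = 2×24.305 + 2×28.085 + 6×15.999 = 200.774 g/mol, of which 48.610 g is Mg.
So Mg makes up 48.610/200.774 = 0.2421 of the mass, i.e. 24.21%.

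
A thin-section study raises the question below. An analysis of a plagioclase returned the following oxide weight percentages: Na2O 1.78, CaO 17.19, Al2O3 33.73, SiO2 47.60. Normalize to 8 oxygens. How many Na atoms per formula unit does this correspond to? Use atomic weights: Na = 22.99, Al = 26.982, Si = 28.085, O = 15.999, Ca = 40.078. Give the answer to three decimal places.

0.158 Na apfu

1.78 wt% Na2O ÷ 61.979 g/mol = 0.02872 mol, giving 0.05744 Na and 0.02872 O.
17.19 wt% CaO ÷ 56.077 g/mol = 0.30654 mol, giving 0.30654 Ca and 0.30654 O.
33.73 wt% Al2O3 ÷ 101.961 g/mol = 0.33081 mol, giving 0.66162 Al and 0.99243 O.
47.60 wt% SiO2 ÷ 60.083 g/mol = 0.79224 mol, giving 0.79224 Si and 1.58448 O.
Oxygen sums to 2.91217; scaling by 8/2.91217 = 2.74709 puts the formula on 8 O.
Na: 0.05744 × 2.74709 = 0.158 atoms per formula unit.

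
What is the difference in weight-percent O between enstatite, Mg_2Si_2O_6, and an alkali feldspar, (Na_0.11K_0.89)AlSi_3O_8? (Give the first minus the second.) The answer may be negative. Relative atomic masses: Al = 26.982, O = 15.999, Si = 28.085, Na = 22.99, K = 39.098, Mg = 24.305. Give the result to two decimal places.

1.53 percentage points

M(Mg_2Si_2O_6) = 200.774 g/mol, so wt% O = 95.994/200.774 × 100 = 47.81%.
M((Na_0.11K_0.89)AlSi_3O_8) = 276.555 g/mol, so wt% O = 127.992/276.555 × 100 = 46.28%.
47.81 − 46.28 = 1.53 pp.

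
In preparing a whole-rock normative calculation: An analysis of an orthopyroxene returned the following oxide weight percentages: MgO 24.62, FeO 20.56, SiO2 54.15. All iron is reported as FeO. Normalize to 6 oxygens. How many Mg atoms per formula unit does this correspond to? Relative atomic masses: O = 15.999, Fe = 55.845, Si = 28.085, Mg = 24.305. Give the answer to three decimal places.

1.358 Mg apfu

MgO: 24.62/40.304 = 0.61086 mol → 0.61086 mol Mg, 0.61086 mol O.
FeO: 20.56/71.844 = 0.28618 mol → 0.28618 mol Fe, 0.28618 mol O.
SiO2: 54.15/60.083 = 0.90125 mol → 0.90125 mol Si, 1.80250 mol O.
Total oxygen = 2.69954 mol. Normalization factor = 6/2.69954 = 2.22260.
Mg per 6 O = 0.61086 × 2.22260 = 1.358.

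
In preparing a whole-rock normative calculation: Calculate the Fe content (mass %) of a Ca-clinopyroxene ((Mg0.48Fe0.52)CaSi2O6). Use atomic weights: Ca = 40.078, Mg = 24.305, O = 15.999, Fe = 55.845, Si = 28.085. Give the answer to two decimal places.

Formula mass = 0.48×24.305 + 0.52×55.845 + 1×40.078 + 2×28.085 + 6×15.999 = 232.948 g/mol, of which 29.039 g is Fe.
So Fe makes up 29.039/232.948 = 0.1247 of the mass, i.e. 12.47%.

12.47 mass %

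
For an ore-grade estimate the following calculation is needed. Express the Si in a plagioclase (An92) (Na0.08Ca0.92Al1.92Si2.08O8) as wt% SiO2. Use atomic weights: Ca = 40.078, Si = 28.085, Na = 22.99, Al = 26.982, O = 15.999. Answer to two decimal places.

M(Na0.08Ca0.92Al1.92Si2.08O8) = 276.925 g/mol; M(SiO2) = 60.083 g/mol.
Moles SiO2 per formula unit = 2.08 Si ÷ 1 = 2.0800.
SiO2 fraction = (2.0800 × 60.083) / 276.925 = 124.973/276.925 = 0.4513.

45.13 wt%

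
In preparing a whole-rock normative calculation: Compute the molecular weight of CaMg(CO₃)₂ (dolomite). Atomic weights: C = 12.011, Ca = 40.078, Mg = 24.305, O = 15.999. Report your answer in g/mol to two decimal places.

Ca: 1 × 40.078 = 40.0780
Mg: 1 × 24.305 = 24.3050
C: 2 × 12.011 = 24.0220
O: 6 × 15.999 = 95.9940
Summing the contributions gives the formula mass.

184.40 g/mol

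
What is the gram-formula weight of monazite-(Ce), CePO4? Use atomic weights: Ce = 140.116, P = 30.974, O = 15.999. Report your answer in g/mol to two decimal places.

235.09 g/mol

M = 1(140.116) + 1(30.974) + 4(15.999)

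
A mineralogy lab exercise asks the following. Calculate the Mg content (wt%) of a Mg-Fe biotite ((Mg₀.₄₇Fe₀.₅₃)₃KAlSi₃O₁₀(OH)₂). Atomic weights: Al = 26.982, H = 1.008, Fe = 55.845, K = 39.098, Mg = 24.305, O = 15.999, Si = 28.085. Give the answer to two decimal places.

Molar mass of (Mg₀.₄₇Fe₀.₅₃)₃KAlSi₃O₁₀(OH)₂: 1.41×24.305 + 1.59×55.845 + 1×39.098 + 1×26.982 + 3×28.085 + 12×15.999 + 2×1.008 = 467.403 g/mol.
Mass of Mg per formula unit: 1.41 × 24.305 = 34.270 g.
Weight fraction Mg = 34.270 / 467.403 = 0.0733.

7.33 wt%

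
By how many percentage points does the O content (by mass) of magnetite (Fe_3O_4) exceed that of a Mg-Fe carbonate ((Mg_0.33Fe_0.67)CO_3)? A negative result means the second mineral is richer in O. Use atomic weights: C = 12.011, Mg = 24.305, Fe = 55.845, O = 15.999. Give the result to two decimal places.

O in Fe_3O_4: molar mass 231.531 g/mol; 4×15.999 = 63.996 g → 27.64 wt%.
O in (Mg_0.33Fe_0.67)CO_3: molar mass 105.445 g/mol; 3×15.999 = 47.997 g → 45.52 wt%.
Difference = 27.64 − 45.52 = -17.88 percentage points.

-17.88 percentage points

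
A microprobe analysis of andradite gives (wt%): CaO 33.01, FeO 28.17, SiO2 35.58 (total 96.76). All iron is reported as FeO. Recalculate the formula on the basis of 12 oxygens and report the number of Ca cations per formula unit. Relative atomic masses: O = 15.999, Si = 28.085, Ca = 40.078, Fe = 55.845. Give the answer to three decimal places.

CaO (M=56.077): mol = 0.58865; Ca = 0.58865, O = 0.58865.
FeO (M=71.844): mol = 0.39210; Fe = 0.39210, O = 0.39210.
SiO2 (M=60.083): mol = 0.59218; Si = 0.59218, O = 1.18436.
ΣO = 2.16511; factor = 12/ΣO = 5.54244.
Ca apfu = 0.58865 × 5.54244 = 3.263.

3.263 Ca apfu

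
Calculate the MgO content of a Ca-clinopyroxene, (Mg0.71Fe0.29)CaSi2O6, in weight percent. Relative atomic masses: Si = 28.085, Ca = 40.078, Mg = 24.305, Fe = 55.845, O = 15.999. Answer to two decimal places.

Formula mass = 225.694 g/mol.
0.71 Mg → 0.7100 mol MgO per formula unit; M(MgO) = 40.304, so MgO mass = 28.616 g.
28.616/225.694 × 100 = 12.68 wt%.

12.68 wt%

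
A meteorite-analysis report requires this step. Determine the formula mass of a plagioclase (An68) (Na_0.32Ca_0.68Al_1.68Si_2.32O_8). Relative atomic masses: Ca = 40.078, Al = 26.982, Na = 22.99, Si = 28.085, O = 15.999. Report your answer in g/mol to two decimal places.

M = 0.32×22.99 + 0.68×40.078 + 1.68×26.982 + 2.32×28.085 + 8×15.999

273.09 g/mol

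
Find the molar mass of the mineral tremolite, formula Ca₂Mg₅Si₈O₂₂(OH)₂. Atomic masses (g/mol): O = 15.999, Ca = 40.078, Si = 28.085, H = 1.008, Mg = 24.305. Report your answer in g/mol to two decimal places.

812.35 g/mol

Ca: 2 × 40.078 = 80.1560
Mg: 5 × 24.305 = 121.5250
Si: 8 × 28.085 = 224.6800
O: 24 × 15.999 = 383.9760
H: 2 × 1.008 = 2.0160
Summing the contributions gives the formula mass.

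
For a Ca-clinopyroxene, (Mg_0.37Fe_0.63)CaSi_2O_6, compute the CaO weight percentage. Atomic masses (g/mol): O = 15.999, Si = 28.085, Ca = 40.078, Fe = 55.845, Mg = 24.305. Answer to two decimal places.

23.72 wt%

Molar mass of (Mg_0.37Fe_0.63)CaSi_2O_6 = 0.37·24.305 + 0.63·55.845 + 1·40.078 + 2·28.085 + 6·15.999 = 236.417 g/mol.
Each formula unit contains 1 Ca, equivalent to 1/1 = 1.0000 mol CaO.
M(CaO) = 1×40.078 + 1×15.999 = 56.077 g/mol.
Mass of CaO per formula unit = 1.0000 × 56.077 = 56.077 g.
CaO wt% = 56.077 / 236.417 × 100 = 23.72%.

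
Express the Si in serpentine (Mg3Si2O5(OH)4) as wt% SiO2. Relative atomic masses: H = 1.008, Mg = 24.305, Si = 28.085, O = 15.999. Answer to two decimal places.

Formula mass = 277.108 g/mol.
2 Si → 2.0000 mol SiO2 per formula unit; M(SiO2) = 60.083, so SiO2 mass = 120.166 g.
120.166/277.108 × 100 = 43.36 wt%.

43.36 wt%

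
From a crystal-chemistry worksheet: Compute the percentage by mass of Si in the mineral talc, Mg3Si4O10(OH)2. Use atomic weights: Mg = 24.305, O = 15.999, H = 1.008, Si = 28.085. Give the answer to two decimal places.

Molar mass of Mg3Si4O10(OH)2: 3·24.305 + 4·28.085 + 12·15.999 + 2·1.008 = 379.259 g/mol.
Mass of Si per formula unit: 4 × 28.085 = 112.340 g.
Weight fraction Si = 112.340 / 379.259 = 0.2962.

29.62 mass %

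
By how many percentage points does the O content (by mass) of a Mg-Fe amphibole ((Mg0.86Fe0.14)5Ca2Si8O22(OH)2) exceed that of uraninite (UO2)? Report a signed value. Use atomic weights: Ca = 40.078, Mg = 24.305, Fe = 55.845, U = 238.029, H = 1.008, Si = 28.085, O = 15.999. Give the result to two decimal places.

34.17 percentage points

O in (Mg0.86Fe0.14)5Ca2Si8O22(OH)2: molar mass 834.431 g/mol; 24×15.999 = 383.976 g → 46.02 wt%.
O in UO2: molar mass 270.027 g/mol; 2×15.999 = 31.998 g → 11.85 wt%.
Difference = 46.02 − 11.85 = 34.17 percentage points.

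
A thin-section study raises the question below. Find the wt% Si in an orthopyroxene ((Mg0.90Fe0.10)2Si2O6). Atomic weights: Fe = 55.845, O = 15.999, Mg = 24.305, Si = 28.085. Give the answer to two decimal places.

27.12 weight percent

Molar mass of (Mg0.90Fe0.10)2Si2O6: 1.80·24.305 + 0.20·55.845 + 2·28.085 + 6·15.999 = 207.082 g/mol.
Mass of Si per formula unit: 2 × 28.085 = 56.170 g.
Weight fraction Si = 56.170 / 207.082 = 0.2712.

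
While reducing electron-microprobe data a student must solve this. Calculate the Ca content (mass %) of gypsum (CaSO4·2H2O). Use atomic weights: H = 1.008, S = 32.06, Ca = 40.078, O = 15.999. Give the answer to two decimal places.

M(CaSO4·2H2O) = 172.164 g/mol.
Ca contributes 1 × 40.078 = 40.078 g per mole.
40.078/172.164 = 0.2328 → 23.28%.

23.28 mass %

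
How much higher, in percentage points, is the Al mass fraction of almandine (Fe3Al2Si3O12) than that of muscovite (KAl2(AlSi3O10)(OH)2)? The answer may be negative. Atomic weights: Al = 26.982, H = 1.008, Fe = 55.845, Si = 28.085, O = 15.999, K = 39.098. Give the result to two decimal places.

First mineral: 53.964 g Al in 497.742 g formula = 10.84 wt% Al.
Second mineral: 80.946 g Al in 398.303 g formula = 20.32 wt% Al.
10.84% − 20.32% gives a difference of -9.48 percentage points.

-9.48 percentage points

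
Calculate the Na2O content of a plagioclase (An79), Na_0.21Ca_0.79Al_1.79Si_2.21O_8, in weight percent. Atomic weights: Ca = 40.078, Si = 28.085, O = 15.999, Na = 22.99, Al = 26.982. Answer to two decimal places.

Formula mass = 274.847 g/mol.
0.21 Na → 0.1050 mol Na2O per formula unit; M(Na2O) = 61.979, so Na2O mass = 6.508 g.
6.508/274.847 × 100 = 2.37 wt%.

2.37 wt%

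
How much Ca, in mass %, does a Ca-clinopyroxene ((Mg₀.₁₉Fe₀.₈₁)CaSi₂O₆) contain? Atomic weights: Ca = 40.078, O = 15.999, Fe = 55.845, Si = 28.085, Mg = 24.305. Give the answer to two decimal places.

16.55 mass %

M((Mg₀.₁₉Fe₀.₈₁)CaSi₂O₆) = 242.094 g/mol.
Ca contributes 1 × 40.078 = 40.078 g per mole.
40.078/242.094 = 0.1655 → 16.55%.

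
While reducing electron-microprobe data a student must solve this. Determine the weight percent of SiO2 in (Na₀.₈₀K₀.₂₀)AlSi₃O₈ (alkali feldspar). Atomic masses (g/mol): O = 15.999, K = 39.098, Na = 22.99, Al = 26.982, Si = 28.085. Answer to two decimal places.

Formula mass = 265.441 g/mol.
3 Si → 3.0000 mol SiO2 per formula unit; M(SiO2) = 60.083, so SiO2 mass = 180.249 g.
180.249/265.441 × 100 = 67.91 wt%.

67.91 wt%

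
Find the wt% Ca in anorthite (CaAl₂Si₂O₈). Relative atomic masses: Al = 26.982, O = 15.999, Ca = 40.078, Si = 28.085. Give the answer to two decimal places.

14.41 mass %

Formula mass = 1·40.078 + 2·26.982 + 2·28.085 + 8·15.999 = 278.204 g/mol, of which 40.078 g is Ca.
So Ca makes up 40.078/278.204 = 0.1441 of the mass, i.e. 14.41%.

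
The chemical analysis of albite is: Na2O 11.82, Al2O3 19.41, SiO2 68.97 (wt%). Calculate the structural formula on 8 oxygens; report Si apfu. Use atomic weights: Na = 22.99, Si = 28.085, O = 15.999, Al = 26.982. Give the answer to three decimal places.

3.003 Si apfu

Na2O (M=61.979): mol = 0.19071; Na = 0.38142, O = 0.19071.
Al2O3 (M=101.961): mol = 0.19037; Al = 0.38074, O = 0.57111.
SiO2 (M=60.083): mol = 1.14791; Si = 1.14791, O = 2.29582.
ΣO = 3.05764; factor = 8/ΣO = 2.61640.
Si apfu = 1.14791 × 2.61640 = 3.003.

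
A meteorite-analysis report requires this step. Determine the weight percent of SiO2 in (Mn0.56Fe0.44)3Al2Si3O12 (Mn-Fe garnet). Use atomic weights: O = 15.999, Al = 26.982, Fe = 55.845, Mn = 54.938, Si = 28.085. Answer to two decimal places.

Formula mass = 496.218 g/mol.
3 Si → 3.0000 mol SiO2 per formula unit; M(SiO2) = 60.083, so SiO2 mass = 180.249 g.
180.249/496.218 × 100 = 36.32 wt%.

36.32 wt%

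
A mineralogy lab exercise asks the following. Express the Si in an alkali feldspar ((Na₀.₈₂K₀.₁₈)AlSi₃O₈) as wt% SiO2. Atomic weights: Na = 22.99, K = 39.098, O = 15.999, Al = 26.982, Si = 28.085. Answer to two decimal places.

Molar mass of (Na₀.₈₂K₀.₁₈)AlSi₃O₈ = 0.82×22.99 + 0.18×39.098 + 1×26.982 + 3×28.085 + 8×15.999 = 265.118 g/mol.
Each formula unit contains 3 Si, equivalent to 3/1 = 3.0000 mol SiO2.
M(SiO2) = 1×28.085 + 2×15.999 = 60.083 g/mol.
Mass of SiO2 per formula unit = 3.0000 × 60.083 = 180.249 g.
SiO2 wt% = 180.249 / 265.118 × 100 = 67.99%.

67.99 wt%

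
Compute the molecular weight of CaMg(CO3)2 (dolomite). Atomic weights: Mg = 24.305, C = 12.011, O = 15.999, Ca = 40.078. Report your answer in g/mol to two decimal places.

184.40 g/mol

Ca: 1 × 40.078 = 40.0780
Mg: 1 × 24.305 = 24.3050
C: 2 × 12.011 = 24.0220
O: 6 × 15.999 = 95.9940
Summing the contributions gives the formula mass.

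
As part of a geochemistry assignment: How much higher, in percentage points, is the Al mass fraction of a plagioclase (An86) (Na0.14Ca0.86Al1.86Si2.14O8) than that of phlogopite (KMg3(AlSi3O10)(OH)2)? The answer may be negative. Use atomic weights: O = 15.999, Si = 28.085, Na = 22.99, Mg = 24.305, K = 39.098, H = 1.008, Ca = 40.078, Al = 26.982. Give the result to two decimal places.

Al in Na0.14Ca0.86Al1.86Si2.14O8: molar mass 275.966 g/mol; 1.86×26.982 = 50.187 g → 18.19 wt%.
Al in KMg3(AlSi3O10)(OH)2: molar mass 417.254 g/mol; 1×26.982 = 26.982 g → 6.47 wt%.
Difference = 18.19 − 6.47 = 11.72 percentage points.

11.72 percentage points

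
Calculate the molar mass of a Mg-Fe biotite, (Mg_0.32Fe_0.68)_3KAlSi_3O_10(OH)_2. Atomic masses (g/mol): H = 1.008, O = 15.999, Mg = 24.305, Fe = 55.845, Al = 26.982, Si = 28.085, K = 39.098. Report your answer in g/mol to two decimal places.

M = 0.96·24.305 + 2.04·55.845 + 1·39.098 + 1·26.982 + 3·28.085 + 12·15.999 + 2·1.008

481.60 g/mol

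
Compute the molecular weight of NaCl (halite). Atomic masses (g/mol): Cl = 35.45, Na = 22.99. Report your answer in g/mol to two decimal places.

The formula mass is the sum 1(22.99) + 1(35.45).

58.44 g/mol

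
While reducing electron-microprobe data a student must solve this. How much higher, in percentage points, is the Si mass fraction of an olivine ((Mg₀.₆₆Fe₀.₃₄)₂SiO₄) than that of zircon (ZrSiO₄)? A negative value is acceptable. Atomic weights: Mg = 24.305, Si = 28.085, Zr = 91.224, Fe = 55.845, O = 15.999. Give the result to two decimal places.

2.00 percentage points

M((Mg₀.₆₆Fe₀.₃₄)₂SiO₄) = 162.138 g/mol, so wt% Si = 28.085/162.138 × 100 = 17.32%.
M(ZrSiO₄) = 183.305 g/mol, so wt% Si = 28.085/183.305 × 100 = 15.32%.
17.32 − 15.32 = 2.00 pp.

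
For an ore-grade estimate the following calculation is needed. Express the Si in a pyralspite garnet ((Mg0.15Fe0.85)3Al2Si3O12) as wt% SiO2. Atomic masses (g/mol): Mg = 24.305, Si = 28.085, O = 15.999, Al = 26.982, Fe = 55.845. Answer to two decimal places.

37.28 wt%

Formula mass = 483.549 g/mol.
3 Si → 3.0000 mol SiO2 per formula unit; M(SiO2) = 60.083, so SiO2 mass = 180.249 g.
180.249/483.549 × 100 = 37.28 wt%.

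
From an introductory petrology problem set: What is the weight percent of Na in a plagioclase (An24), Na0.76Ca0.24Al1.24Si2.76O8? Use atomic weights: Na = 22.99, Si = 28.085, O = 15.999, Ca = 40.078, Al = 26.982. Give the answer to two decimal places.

6.57 weight percent

Formula mass = 0.76×22.99 + 0.24×40.078 + 1.24×26.982 + 2.76×28.085 + 8×15.999 = 266.055 g/mol, of which 17.472 g is Na.
So Na makes up 17.472/266.055 = 0.0657 of the mass, i.e. 6.57%.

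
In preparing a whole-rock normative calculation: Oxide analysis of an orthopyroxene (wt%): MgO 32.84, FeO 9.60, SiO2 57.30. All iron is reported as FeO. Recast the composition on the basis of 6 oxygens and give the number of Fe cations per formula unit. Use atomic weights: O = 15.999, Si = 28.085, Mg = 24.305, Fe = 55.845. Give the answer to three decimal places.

32.84 wt% MgO ÷ 40.304 g/mol = 0.81481 mol, giving 0.81481 Mg and 0.81481 O.
9.60 wt% FeO ÷ 71.844 g/mol = 0.13362 mol, giving 0.13362 Fe and 0.13362 O.
57.30 wt% SiO2 ÷ 60.083 g/mol = 0.95368 mol, giving 0.95368 Si and 1.90736 O.
Oxygen sums to 2.85579; scaling by 6/2.85579 = 2.10099 puts the formula on 6 O.
Fe: 0.13362 × 2.10099 = 0.281 atoms per formula unit.

0.281 Fe apfu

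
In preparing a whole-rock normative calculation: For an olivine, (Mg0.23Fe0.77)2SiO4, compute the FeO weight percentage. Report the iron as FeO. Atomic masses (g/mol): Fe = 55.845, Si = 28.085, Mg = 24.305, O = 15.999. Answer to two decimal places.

58.46 wt%

M((Mg0.23Fe0.77)2SiO4) = 189.263 g/mol; M(FeO) = 71.844 g/mol.
Moles FeO per formula unit = 1.54 Fe ÷ 1 = 1.5400.
FeO fraction = (1.5400 × 71.844) / 189.263 = 110.640/189.263 = 0.5846.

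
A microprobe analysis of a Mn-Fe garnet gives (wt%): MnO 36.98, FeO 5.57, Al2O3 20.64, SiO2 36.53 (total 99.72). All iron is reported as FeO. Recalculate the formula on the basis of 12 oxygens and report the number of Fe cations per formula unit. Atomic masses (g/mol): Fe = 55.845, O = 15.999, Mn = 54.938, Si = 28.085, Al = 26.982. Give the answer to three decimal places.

36.98 wt% MnO ÷ 70.937 g/mol = 0.52131 mol, giving 0.52131 Mn and 0.52131 O.
5.57 wt% FeO ÷ 71.844 g/mol = 0.07753 mol, giving 0.07753 Fe and 0.07753 O.
20.64 wt% Al2O3 ÷ 101.961 g/mol = 0.20243 mol, giving 0.40486 Al and 0.60729 O.
36.53 wt% SiO2 ÷ 60.083 g/mol = 0.60799 mol, giving 0.60799 Si and 1.21598 O.
Oxygen sums to 2.42211; scaling by 12/2.42211 = 4.95436 puts the formula on 12 O.
Fe: 0.07753 × 4.95436 = 0.384 atoms per formula unit.

0.384 Fe apfu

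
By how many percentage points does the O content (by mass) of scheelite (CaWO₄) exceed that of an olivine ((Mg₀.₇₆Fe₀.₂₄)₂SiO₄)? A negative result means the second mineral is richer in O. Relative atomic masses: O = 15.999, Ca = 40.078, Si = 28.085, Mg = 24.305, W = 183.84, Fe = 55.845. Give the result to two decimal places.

-18.84 percentage points

O in CaWO₄: molar mass 287.914 g/mol; 4×15.999 = 63.996 g → 22.23 wt%.
O in (Mg₀.₇₆Fe₀.₂₄)₂SiO₄: molar mass 155.830 g/mol; 4×15.999 = 63.996 g → 41.07 wt%.
Difference = 22.23 − 41.07 = -18.84 percentage points.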